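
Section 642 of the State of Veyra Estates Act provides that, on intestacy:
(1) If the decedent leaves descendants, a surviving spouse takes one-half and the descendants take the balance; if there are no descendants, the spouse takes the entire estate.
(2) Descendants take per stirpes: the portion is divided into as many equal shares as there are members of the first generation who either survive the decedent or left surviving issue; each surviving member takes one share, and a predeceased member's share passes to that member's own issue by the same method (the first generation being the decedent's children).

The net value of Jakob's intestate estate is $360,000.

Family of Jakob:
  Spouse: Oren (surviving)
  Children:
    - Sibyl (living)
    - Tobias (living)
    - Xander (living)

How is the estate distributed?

Oren takes one-half of $360,000 = $180,000. The remaining $180,000 passes to the descendants.
The descendants' portion ($180,000) is divided into 3 shares of $60,000: Sibyl, Tobias, and Xander each take $60,000.

Oren: $180,000; Sibyl: $60,000; Tobias: $60,000; Xander: $60,000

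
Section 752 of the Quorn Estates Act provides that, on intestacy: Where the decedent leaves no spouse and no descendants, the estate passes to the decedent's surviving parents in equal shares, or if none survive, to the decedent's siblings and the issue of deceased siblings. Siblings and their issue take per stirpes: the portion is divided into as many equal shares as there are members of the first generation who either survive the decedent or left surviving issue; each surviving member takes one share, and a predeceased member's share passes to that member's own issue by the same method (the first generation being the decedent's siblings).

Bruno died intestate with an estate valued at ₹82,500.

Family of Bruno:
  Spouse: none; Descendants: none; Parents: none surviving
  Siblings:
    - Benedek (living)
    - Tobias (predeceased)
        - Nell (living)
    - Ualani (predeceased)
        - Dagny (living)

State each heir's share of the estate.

Benedek: ₹27,500; Nell: ₹27,500; Dagny: ₹27,500

The entire ₹82,500 passes to the siblings and their issue.
That amount (₹82,500) is divided into 3 shares of ₹27,500: Benedek takes ₹27,500; Tobias's ₹27,500 share passes to Tobias's issue; Ualani's ₹27,500 share passes to Ualani's issue.
Tobias's share (₹27,500) passes entirely to Nell.
Ualani's share (₹27,500) passes entirely to Dagny.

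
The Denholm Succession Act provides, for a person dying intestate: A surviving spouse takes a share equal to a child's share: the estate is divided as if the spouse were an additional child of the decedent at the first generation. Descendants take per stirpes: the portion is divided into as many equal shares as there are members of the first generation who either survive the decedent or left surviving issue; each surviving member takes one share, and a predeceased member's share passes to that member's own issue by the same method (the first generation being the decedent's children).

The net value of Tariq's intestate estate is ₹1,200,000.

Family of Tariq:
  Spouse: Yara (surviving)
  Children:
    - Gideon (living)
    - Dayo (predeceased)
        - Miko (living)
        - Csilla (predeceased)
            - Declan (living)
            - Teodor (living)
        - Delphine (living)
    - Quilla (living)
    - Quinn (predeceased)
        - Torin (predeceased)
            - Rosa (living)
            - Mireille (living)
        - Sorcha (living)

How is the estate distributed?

The spouse counts as an additional share at the children's level, so there are 5 primary shares of ₹240,000. Yara takes one such share (₹240,000).
The children's combined portion (₹960,000) is divided into 4 shares of ₹240,000: Gideon and Quilla each take ₹240,000; Dayo's ₹240,000 share passes to Dayo's issue; Quinn's ₹240,000 share passes to Quinn's issue.
Dayo's share (₹240,000) is divided into 3 shares of ₹80,000: Miko and Delphine each take ₹80,000; Csilla's ₹80,000 share passes to Csilla's issue.
Csilla's share (₹80,000) is divided into 2 shares of ₹40,000: Declan and Teodor each take ₹40,000.
Quinn's share (₹240,000) is divided into 2 shares of ₹120,000: Sorcha takes ₹120,000; Torin's ₹120,000 share passes to Torin's issue.
Torin's share (₹120,000) is divided into 2 shares of ₹60,000: Rosa and Mireille each take ₹60,000.

Yara: ₹240,000; Gideon: ₹240,000; Miko: ₹80,000; Declan: ₹40,000; Teodor: ₹40,000; Delphine: ₹80,000; Quilla: ₹240,000; Rosa: ₹60,000; Mireille: ₹60,000; Sorcha: ₹120,000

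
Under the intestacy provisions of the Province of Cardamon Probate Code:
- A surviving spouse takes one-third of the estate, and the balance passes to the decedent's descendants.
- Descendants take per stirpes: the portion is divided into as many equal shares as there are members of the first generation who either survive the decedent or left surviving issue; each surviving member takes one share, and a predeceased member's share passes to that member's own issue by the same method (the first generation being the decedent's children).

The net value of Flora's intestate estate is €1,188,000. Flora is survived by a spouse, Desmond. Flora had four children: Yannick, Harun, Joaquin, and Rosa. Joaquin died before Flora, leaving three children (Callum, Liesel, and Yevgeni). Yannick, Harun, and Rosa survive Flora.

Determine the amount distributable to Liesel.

Liesel receives €66,000.

Desmond takes one-third of €1,188,000 = €396,000. The remaining €792,000 passes to the descendants.
The descendants' portion (€792,000) is divided into 4 shares of €198,000: Yannick, Harun, and Rosa each take €198,000; Joaquin's €198,000 share passes to Joaquin's issue.
Joaquin's share (€198,000) is divided into 3 shares of €66,000: Callum, Liesel, and Yevgeni each take €66,000.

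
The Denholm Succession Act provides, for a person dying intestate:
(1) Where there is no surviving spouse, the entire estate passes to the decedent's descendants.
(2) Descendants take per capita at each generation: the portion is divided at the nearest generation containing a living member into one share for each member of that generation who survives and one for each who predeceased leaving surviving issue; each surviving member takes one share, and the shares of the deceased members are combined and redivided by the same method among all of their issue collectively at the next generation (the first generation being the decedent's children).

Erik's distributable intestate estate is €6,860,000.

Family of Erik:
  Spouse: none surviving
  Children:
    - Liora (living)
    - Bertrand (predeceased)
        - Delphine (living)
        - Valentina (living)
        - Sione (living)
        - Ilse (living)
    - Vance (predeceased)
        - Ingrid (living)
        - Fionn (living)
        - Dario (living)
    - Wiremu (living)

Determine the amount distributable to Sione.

Sione receives €490,000.

The entire €6,860,000 passes to the descendants.
That amount (€6,860,000) is divided at the children's generation into 4 shares of €1,715,000. Liora and Wiremu each take €1,715,000. The 2 shares of the deceased (Bertrand and Vance) are combined into a pool of €3,430,000.
That pool (€3,430,000) is divided at the grandchildren's generation equally among Delphine, Valentina, Sione, Ilse, Ingrid, Fionn, and Dario: €490,000 each.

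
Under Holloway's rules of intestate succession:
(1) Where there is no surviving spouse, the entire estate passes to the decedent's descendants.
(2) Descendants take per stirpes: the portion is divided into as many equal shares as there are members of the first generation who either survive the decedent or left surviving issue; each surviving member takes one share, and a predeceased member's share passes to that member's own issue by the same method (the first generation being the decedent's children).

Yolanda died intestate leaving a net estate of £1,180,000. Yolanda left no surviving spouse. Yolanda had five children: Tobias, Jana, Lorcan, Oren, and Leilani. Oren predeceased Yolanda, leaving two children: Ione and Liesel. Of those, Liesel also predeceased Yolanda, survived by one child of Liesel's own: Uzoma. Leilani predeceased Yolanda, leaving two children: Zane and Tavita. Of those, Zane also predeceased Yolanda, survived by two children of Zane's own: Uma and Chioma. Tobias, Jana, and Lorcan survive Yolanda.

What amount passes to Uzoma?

Uzoma receives £118,000.

The entire £1,180,000 passes to the descendants.
That amount (£1,180,000) is divided into 5 shares of £236,000: Tobias, Jana, and Lorcan each take £236,000; Oren's £236,000 share passes to Oren's issue; Leilani's £236,000 share passes to Leilani's issue.
Oren's share (£236,000) is divided into 2 shares of £118,000: Ione takes £118,000; Liesel's £118,000 share passes to Liesel's issue.
Liesel's share (£118,000) passes entirely to Uzoma.
Leilani's share (£236,000) is divided into 2 shares of £118,000: Tavita takes £118,000; Zane's £118,000 share passes to Zane's issue.
Zane's share (£118,000) is divided into 2 shares of £59,000: Uma and Chioma each take £59,000.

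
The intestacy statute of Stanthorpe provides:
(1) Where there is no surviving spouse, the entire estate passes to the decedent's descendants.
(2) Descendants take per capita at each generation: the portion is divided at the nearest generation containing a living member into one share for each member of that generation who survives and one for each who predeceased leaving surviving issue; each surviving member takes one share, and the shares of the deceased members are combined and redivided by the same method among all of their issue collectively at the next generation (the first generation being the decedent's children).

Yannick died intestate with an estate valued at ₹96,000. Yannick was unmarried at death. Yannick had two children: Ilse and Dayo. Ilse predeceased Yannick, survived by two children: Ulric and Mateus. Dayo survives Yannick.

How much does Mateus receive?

Mateus receives ₹24,000.

The entire ₹96,000 passes to the descendants.
That amount (₹96,000) is divided at the children's generation into 2 shares of ₹48,000. Dayo takes ₹48,000. The remaining share for the deceased Ilse (₹48,000) is carried to the next generation.
That pool (₹48,000) is divided at the grandchildren's generation equally among Ulric and Mateus: ₹24,000 each.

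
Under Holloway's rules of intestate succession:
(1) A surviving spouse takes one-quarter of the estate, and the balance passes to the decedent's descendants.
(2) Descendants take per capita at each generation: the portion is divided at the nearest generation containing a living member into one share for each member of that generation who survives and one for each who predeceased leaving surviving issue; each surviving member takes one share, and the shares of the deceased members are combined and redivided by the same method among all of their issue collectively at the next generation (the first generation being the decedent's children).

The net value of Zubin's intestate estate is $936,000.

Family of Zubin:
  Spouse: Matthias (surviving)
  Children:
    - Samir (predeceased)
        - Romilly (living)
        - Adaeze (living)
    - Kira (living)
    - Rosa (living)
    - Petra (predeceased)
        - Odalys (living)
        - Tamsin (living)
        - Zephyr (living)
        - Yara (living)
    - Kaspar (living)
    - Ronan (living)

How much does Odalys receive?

Matthias takes one-quarter of $936,000 = $234,000. The remaining $702,000 passes to the descendants.
The descendants' portion ($702,000) is divided at the children's generation into 6 shares of $117,000. Kira, Rosa, Kaspar, and Ronan each take $117,000. The 2 shares of the deceased (Samir and Petra) are combined into a pool of $234,000.
That pool ($234,000) is divided at the grandchildren's generation equally among Romilly, Adaeze, Odalys, Tamsin, Zephyr, and Yara: $39,000 each.

Odalys receives $39,000.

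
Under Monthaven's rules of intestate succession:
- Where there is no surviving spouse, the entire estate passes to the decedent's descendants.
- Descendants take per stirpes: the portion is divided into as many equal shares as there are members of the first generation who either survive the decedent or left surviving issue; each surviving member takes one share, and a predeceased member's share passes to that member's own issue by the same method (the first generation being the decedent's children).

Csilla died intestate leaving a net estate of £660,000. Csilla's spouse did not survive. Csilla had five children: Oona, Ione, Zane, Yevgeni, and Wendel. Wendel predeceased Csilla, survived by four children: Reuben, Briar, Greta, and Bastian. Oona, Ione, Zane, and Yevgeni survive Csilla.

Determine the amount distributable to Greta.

The entire £660,000 passes to the descendants.
That amount (£660,000) is divided into 5 shares of £132,000: Oona, Ione, Zane, and Yevgeni each take £132,000; Wendel's £132,000 share passes to Wendel's issue.
Wendel's share (£132,000) is divided into 4 shares of £33,000: Reuben, Briar, Greta, and Bastian each take £33,000.

Greta receives £33,000.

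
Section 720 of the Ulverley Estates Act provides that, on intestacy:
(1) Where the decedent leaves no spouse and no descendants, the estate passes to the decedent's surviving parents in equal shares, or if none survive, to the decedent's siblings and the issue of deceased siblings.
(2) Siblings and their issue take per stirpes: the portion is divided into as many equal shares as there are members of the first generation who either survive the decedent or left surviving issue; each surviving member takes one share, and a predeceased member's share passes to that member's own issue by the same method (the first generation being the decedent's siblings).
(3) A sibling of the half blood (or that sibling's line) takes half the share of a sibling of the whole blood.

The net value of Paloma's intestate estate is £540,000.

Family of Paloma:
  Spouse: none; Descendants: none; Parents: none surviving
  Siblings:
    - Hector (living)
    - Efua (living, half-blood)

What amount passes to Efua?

Efua receives £180,000.

The entire £540,000 passes to the siblings and their issue.
Counting each half-blood sibling's line as half a unit, there are 3/2 units in £540,000, so one unit is £360,000. Whole-blood lines (Hector) take £360,000 each; half-blood lines (Efua) take £180,000 each.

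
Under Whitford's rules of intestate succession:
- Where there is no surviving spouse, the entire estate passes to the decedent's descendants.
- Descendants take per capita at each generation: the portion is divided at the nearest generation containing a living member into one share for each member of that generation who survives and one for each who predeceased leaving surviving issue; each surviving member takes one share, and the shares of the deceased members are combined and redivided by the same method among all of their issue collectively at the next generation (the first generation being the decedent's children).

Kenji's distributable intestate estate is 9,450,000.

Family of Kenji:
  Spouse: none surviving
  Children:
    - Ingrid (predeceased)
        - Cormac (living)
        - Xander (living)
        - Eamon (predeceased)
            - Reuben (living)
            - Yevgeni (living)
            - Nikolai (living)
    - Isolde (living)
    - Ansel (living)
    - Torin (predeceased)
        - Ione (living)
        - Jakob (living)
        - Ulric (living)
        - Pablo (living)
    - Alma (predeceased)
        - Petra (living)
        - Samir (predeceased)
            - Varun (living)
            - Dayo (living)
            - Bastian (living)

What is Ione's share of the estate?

Ione receives 630,000.

The entire 9,450,000 passes to the descendants.
That amount (9,450,000) is divided at the children's generation into 5 shares of 1,890,000. Isolde and Ansel each take 1,890,000. The 3 shares of the deceased (Ingrid, Torin, and Alma) are combined into a pool of 5,670,000.
That pool (5,670,000) is divided at the grandchildren's generation into 9 shares of 630,000. Cormac, Xander, Ione, Jakob, Ulric, Pablo, and Petra each take 630,000. The 2 shares of the deceased (Eamon and Samir) are combined into a pool of 1,260,000.
That pool (1,260,000) is divided at the great-grandchildren's generation equally among Reuben, Yevgeni, Nikolai, Varun, Dayo, and Bastian: 210,000 each.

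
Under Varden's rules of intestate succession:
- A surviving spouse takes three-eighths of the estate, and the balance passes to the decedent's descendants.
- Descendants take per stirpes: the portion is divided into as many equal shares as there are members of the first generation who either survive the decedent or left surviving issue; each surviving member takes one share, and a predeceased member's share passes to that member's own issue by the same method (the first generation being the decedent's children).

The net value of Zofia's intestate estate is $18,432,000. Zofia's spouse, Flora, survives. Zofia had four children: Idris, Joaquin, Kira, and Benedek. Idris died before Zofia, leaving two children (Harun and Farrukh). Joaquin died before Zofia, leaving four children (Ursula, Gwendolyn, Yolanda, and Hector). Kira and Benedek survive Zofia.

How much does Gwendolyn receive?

Flora takes three-eighths of $18,432,000 = $6,912,000. The remaining $11,520,000 passes to the descendants.
The descendants' portion ($11,520,000) is divided into 4 shares of $2,880,000: Kira and Benedek each take $2,880,000; Idris's $2,880,000 share passes to Idris's issue; Joaquin's $2,880,000 share passes to Joaquin's issue.
Idris's share ($2,880,000) is divided into 2 shares of $1,440,000: Harun and Farrukh each take $1,440,000.
Joaquin's share ($2,880,000) is divided into 4 shares of $720,000: Ursula, Gwendolyn, Yolanda, and Hector each take $720,000.

Gwendolyn receives $720,000.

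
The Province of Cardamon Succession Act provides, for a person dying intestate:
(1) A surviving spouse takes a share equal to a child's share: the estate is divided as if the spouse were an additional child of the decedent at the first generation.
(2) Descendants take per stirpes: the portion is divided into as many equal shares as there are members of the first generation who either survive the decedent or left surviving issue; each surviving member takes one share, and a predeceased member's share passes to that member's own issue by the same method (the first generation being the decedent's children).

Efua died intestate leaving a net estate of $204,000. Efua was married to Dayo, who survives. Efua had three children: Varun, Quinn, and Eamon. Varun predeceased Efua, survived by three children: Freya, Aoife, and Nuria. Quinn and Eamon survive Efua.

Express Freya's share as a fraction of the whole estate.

The spouse counts as an additional share at the children's level, so there are 4 primary shares of $51,000. Dayo takes one such share ($51,000).
The children's combined portion ($153,000) is divided into 3 shares of $51,000: Quinn and Eamon each take $51,000; Varun's $51,000 share passes to Varun's issue.
Varun's share ($51,000) is divided into 3 shares of $17,000: Freya, Aoife, and Nuria each take $17,000.

Freya receives 1/12 of the estate.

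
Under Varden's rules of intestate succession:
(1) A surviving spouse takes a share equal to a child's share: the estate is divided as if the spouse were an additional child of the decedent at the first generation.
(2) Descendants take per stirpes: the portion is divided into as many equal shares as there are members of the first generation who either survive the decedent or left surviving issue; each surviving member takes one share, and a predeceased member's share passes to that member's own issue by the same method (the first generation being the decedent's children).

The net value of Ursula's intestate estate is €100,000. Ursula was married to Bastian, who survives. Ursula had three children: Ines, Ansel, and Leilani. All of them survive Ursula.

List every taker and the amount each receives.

The spouse counts as an additional share at the children's level, so there are 4 primary shares of €25,000. Bastian takes one such share (€25,000).
The children's combined portion (€75,000) is divided into 3 shares of €25,000: Ines, Ansel, and Leilani each take €25,000.

Bastian: €25,000; Ines: €25,000; Ansel: €25,000; Leilani: €25,000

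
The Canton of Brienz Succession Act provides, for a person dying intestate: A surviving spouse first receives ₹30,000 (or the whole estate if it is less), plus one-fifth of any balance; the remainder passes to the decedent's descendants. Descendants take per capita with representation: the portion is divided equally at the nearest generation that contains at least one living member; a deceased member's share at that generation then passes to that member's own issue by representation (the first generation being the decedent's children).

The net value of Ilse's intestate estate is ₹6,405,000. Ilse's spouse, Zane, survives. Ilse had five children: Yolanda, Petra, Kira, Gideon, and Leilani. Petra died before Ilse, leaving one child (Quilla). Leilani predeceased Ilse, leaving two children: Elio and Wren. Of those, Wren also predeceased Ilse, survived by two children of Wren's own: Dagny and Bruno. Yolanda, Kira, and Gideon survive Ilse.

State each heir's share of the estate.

Zane first takes ₹30,000, leaving a balance of ₹6,375,000. Zane then takes one-fifth of the balance (₹1,275,000), for a total of ₹1,305,000. The remaining ₹5,100,000 passes to the descendants.
The descendants' portion (₹5,100,000) is divided into 5 shares of ₹1,020,000: Yolanda, Kira, and Gideon each take ₹1,020,000; Petra's ₹1,020,000 share passes to Petra's issue; Leilani's ₹1,020,000 share passes to Leilani's issue.
Petra's share (₹1,020,000) passes entirely to Quilla.
Leilani's share (₹1,020,000) is divided into 2 shares of ₹510,000: Elio takes ₹510,000; Wren's ₹510,000 share passes to Wren's issue.
Wren's share (₹510,000) is divided into 2 shares of ₹255,000: Dagny and Bruno each take ₹255,000.

Zane: ₹1,305,000; Yolanda: ₹1,020,000; Quilla: ₹1,020,000; Kira: ₹1,020,000; Gideon: ₹1,020,000; Elio: ₹510,000; Dagny: ₹255,000; Bruno: ₹255,000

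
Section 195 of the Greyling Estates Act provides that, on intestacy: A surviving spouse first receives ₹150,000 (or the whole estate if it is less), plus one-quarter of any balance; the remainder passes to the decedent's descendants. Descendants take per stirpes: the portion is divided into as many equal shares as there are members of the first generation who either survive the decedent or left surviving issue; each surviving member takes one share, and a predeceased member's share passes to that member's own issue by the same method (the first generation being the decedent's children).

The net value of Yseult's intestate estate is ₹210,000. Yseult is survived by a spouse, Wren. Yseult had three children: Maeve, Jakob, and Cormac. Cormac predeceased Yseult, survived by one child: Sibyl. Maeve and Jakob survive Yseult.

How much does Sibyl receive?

Sibyl receives ₹15,000.

Wren first takes ₹150,000, leaving a balance of ₹60,000. Wren then takes one-quarter of the balance (₹15,000), for a total of ₹165,000. The remaining ₹45,000 passes to the descendants.
The descendants' portion (₹45,000) is divided into 3 shares of ₹15,000: Maeve and Jakob each take ₹15,000; Cormac's ₹15,000 share passes to Cormac's issue.
Cormac's share (₹15,000) passes entirely to Sibyl.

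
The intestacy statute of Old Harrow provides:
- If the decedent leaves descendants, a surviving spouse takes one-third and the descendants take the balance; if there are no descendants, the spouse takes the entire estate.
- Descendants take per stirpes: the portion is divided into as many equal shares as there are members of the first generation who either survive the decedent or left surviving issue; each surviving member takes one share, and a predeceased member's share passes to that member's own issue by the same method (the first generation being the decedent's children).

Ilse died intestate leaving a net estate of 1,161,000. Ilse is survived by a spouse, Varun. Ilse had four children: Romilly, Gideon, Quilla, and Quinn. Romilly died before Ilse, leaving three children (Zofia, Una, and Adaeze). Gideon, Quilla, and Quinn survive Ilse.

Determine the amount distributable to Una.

Varun takes one-third of 1,161,000 = 387,000. The remaining 774,000 passes to the descendants.
The descendants' portion (774,000) is divided into 4 shares of 193,500: Gideon, Quilla, and Quinn each take 193,500; Romilly's 193,500 share passes to Romilly's issue.
Romilly's share (193,500) is divided into 3 shares of 64,500: Zofia, Una, and Adaeze each take 64,500.

Una receives 64,500.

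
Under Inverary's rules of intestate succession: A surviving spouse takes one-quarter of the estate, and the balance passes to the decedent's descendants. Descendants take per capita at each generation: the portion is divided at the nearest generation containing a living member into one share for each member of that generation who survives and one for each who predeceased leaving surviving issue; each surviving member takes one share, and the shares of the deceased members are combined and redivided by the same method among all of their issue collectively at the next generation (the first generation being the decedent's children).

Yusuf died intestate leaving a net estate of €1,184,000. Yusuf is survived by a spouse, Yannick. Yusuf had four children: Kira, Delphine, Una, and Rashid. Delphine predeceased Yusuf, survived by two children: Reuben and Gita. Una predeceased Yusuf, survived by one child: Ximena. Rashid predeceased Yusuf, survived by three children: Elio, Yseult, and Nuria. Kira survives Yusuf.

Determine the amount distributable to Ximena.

Yannick takes one-quarter of €1,184,000 = €296,000. The remaining €888,000 passes to the descendants.
The descendants' portion (€888,000) is divided at the children's generation into 4 shares of €222,000. Kira takes €222,000. The 3 shares of the deceased (Delphine, Una, and Rashid) are combined into a pool of €666,000.
That pool (€666,000) is divided at the grandchildren's generation equally among Reuben, Gita, Ximena, Elio, Yseult, and Nuria: €111,000 each.

Ximena receives €111,000.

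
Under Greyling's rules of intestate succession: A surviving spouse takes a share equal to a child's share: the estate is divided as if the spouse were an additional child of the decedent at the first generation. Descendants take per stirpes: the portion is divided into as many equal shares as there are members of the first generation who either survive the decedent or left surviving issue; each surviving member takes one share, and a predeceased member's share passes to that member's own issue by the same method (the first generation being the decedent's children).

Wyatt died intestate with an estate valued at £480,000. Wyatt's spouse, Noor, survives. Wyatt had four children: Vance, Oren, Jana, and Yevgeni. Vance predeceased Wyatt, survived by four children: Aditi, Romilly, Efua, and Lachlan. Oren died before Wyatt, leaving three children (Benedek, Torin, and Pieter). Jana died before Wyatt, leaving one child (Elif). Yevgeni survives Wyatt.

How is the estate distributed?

The spouse counts as an additional share at the children's level, so there are 5 primary shares of £96,000. Noor takes one such share (£96,000).
The children's combined portion (£384,000) is divided into 4 shares of £96,000: Yevgeni takes £96,000; Vance's £96,000 share passes to Vance's issue; Oren's £96,000 share passes to Oren's issue; Jana's £96,000 share passes to Jana's issue.
Vance's share (£96,000) is divided into 4 shares of £24,000: Aditi, Romilly, Efua, and Lachlan each take £24,000.
Oren's share (£96,000) is divided into 3 shares of £32,000: Benedek, Torin, and Pieter each take £32,000.
Jana's share (£96,000) passes entirely to Elif.

Noor: £96,000; Aditi: £24,000; Romilly: £24,000; Efua: £24,000; Lachlan: £24,000; Benedek: £32,000; Torin: £32,000; Pieter: £32,000; Elif: £96,000; Yevgeni: £96,000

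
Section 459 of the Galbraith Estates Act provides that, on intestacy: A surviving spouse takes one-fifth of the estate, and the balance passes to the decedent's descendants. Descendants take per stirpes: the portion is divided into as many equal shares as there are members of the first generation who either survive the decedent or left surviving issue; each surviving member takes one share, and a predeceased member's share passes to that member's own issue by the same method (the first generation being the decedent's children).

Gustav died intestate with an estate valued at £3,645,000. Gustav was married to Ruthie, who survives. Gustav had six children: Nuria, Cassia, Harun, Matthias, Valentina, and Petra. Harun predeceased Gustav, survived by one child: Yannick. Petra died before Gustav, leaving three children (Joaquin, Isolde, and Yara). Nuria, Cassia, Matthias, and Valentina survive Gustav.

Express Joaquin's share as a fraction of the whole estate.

Ruthie takes one-fifth of £3,645,000 = £729,000. The remaining £2,916,000 passes to the descendants.
The descendants' portion (£2,916,000) is divided into 6 shares of £486,000: Nuria, Cassia, Matthias, and Valentina each take £486,000; Harun's £486,000 share passes to Harun's issue; Petra's £486,000 share passes to Petra's issue.
Harun's share (£486,000) passes entirely to Yannick.
Petra's share (£486,000) is divided into 3 shares of £162,000: Joaquin, Isolde, and Yara each take £162,000.

Joaquin receives 2/45 of the estate.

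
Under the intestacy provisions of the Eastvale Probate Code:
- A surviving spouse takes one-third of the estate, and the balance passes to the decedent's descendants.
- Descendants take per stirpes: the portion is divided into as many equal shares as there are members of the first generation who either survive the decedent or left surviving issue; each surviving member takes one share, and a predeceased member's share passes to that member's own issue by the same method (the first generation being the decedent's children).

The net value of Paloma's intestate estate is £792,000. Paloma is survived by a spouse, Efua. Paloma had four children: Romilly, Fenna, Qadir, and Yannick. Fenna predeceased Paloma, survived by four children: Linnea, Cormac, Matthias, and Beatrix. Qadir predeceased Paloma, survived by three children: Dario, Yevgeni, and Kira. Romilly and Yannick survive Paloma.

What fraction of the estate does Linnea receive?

Efua takes one-third of £792,000 = £264,000. The remaining £528,000 passes to the descendants.
The descendants' portion (£528,000) is divided into 4 shares of £132,000: Romilly and Yannick each take £132,000; Fenna's £132,000 share passes to Fenna's issue; Qadir's £132,000 share passes to Qadir's issue.
Fenna's share (£132,000) is divided into 4 shares of £33,000: Linnea, Cormac, Matthias, and Beatrix each take £33,000.
Qadir's share (£132,000) is divided into 3 shares of £44,000: Dario, Yevgeni, and Kira each take £44,000.

Linnea receives 1/24 of the estate.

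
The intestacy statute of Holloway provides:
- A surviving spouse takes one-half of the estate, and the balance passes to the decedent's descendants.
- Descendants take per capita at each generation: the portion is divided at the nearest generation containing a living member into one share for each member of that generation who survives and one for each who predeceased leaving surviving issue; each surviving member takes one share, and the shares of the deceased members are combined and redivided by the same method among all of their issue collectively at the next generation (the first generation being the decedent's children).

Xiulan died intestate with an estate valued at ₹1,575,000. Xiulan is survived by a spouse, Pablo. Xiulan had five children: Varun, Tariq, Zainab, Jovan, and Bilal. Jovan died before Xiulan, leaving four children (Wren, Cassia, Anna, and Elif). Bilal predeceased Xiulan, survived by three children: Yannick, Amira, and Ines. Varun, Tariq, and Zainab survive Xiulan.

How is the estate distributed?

Pablo takes one-half of ₹1,575,000 = ₹787,500. The remaining ₹787,500 passes to the descendants.
The descendants' portion (₹787,500) is divided at the children's generation into 5 shares of ₹157,500. Varun, Tariq, and Zainab each take ₹157,500. The 2 shares of the deceased (Jovan and Bilal) are combined into a pool of ₹315,000.
That pool (₹315,000) is divided at the grandchildren's generation equally among Wren, Cassia, Anna, Elif, Yannick, Amira, and Ines: ₹45,000 each.

Pablo: ₹787,500; Varun: ₹157,500; Tariq: ₹157,500; Zainab: ₹157,500; Wren: ₹45,000; Cassia: ₹45,000; Anna: ₹45,000; Elif: ₹45,000; Yannick: ₹45,000; Amira: ₹45,000; Ines: ₹45,000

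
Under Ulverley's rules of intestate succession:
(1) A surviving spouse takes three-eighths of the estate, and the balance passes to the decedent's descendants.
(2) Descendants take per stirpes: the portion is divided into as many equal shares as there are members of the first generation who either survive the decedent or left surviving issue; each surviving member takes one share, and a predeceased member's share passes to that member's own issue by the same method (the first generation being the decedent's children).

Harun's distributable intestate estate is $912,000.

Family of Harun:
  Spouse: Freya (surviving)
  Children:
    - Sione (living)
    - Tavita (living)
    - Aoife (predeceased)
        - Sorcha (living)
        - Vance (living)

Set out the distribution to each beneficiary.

Freya: $342,000; Sione: $190,000; Tavita: $190,000; Sorcha: $95,000; Vance: $95,000

Freya takes three-eighths of $912,000 = $342,000. The remaining $570,000 passes to the descendants.
The descendants' portion ($570,000) is divided into 3 shares of $190,000: Sione and Tavita each take $190,000; Aoife's $190,000 share passes to Aoife's issue.
Aoife's share ($190,000) is divided into 2 shares of $95,000: Sorcha and Vance each take $95,000.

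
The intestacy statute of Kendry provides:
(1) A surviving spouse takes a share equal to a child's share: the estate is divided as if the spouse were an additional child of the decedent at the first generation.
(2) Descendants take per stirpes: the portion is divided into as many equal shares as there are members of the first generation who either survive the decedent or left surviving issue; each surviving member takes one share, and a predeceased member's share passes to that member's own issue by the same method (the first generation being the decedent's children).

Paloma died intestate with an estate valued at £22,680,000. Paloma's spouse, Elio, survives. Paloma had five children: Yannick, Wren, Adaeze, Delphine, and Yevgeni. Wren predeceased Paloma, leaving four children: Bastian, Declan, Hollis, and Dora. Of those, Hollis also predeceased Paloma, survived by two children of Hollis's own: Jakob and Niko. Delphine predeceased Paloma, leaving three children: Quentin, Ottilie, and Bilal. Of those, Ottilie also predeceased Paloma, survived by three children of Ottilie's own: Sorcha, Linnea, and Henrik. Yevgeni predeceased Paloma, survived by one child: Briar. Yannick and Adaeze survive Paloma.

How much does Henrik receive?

Henrik receives £420,000.

The spouse counts as an additional share at the children's level, so there are 6 primary shares of £3,780,000. Elio takes one such share (£3,780,000).
The children's combined portion (£18,900,000) is divided into 5 shares of £3,780,000: Yannick and Adaeze each take £3,780,000; Wren's £3,780,000 share passes to Wren's issue; Delphine's £3,780,000 share passes to Delphine's issue; Yevgeni's £3,780,000 share passes to Yevgeni's issue.
Wren's share (£3,780,000) is divided into 4 shares of £945,000: Bastian, Declan, and Dora each take £945,000; Hollis's £945,000 share passes to Hollis's issue.
Hollis's share (£945,000) is divided into 2 shares of £472,500: Jakob and Niko each take £472,500.
Delphine's share (£3,780,000) is divided into 3 shares of £1,260,000: Quentin and Bilal each take £1,260,000; Ottilie's £1,260,000 share passes to Ottilie's issue.
Ottilie's share (£1,260,000) is divided into 3 shares of £420,000: Sorcha, Linnea, and Henrik each take £420,000.
Yevgeni's share (£3,780,000) passes entirely to Briar.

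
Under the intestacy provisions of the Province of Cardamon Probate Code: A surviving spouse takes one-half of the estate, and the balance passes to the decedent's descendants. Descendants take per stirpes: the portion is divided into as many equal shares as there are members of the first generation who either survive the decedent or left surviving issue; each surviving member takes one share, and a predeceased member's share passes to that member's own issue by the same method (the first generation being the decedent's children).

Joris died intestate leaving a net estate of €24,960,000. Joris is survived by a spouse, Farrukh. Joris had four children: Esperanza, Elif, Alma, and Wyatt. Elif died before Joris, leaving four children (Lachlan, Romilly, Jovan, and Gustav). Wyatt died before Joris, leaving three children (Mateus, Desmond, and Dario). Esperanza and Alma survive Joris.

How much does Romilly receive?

Romilly receives €780,000.

Farrukh takes one-half of €24,960,000 = €12,480,000. The remaining €12,480,000 passes to the descendants.
The descendants' portion (€12,480,000) is divided into 4 shares of €3,120,000: Esperanza and Alma each take €3,120,000; Elif's €3,120,000 share passes to Elif's issue; Wyatt's €3,120,000 share passes to Wyatt's issue.
Elif's share (€3,120,000) is divided into 4 shares of €780,000: Lachlan, Romilly, Jovan, and Gustav each take €780,000.
Wyatt's share (€3,120,000) is divided into 3 shares of €1,040,000: Mateus, Desmond, and Dario each take €1,040,000.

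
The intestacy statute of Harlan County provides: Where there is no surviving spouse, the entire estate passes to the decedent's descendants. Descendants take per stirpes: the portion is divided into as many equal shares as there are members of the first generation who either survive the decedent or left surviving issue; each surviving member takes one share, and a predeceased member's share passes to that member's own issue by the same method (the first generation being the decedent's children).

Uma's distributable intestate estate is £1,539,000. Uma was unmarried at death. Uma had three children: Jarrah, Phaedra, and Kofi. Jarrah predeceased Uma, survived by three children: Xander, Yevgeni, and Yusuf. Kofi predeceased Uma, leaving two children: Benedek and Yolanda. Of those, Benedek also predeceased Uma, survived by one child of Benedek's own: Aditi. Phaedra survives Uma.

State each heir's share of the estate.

Xander: £171,000; Yevgeni: £171,000; Yusuf: £171,000; Phaedra: £513,000; Aditi: £256,500; Yolanda: £256,500

The entire £1,539,000 passes to the descendants.
That amount (£1,539,000) is divided into 3 shares of £513,000: Phaedra takes £513,000; Jarrah's £513,000 share passes to Jarrah's issue; Kofi's £513,000 share passes to Kofi's issue.
Jarrah's share (£513,000) is divided into 3 shares of £171,000: Xander, Yevgeni, and Yusuf each take £171,000.
Kofi's share (£513,000) is divided into 2 shares of £256,500: Yolanda takes £256,500; Benedek's £256,500 share passes to Benedek's issue.
Benedek's share (£256,500) passes entirely to Aditi.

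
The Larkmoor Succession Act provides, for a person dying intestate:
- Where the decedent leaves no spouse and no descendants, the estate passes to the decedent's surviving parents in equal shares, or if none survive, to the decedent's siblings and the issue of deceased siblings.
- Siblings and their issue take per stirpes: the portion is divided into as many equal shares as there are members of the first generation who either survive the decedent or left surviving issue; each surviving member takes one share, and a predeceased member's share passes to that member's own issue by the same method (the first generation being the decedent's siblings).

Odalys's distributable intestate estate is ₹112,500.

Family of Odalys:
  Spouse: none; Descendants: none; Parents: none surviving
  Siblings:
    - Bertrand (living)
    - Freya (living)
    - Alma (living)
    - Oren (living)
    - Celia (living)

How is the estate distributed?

The entire ₹112,500 passes to the siblings and their issue.
That amount (₹112,500) is divided into 5 shares of ₹22,500: Bertrand, Freya, Alma, Oren, and Celia each take ₹22,500.

Bertrand: ₹22,500; Freya: ₹22,500; Alma: ₹22,500; Oren: ₹22,500; Celia: ₹22,500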